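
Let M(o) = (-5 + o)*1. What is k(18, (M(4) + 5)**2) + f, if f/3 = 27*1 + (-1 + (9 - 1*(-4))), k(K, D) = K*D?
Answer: 405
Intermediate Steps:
M(o) = -5 + o
k(K, D) = D*K
f = 117 (f = 3*(27*1 + (-1 + (9 - 1*(-4)))) = 3*(27 + (-1 + (9 + 4))) = 3*(27 + (-1 + 13)) = 3*(27 + 12) = 3*39 = 117)
k(18, (M(4) + 5)**2) + f = ((-5 + 4) + 5)**2*18 + 117 = (-1 + 5)**2*18 + 117 = 4**2*18 + 117 = 16*18 + 117 = 288 + 117 = 405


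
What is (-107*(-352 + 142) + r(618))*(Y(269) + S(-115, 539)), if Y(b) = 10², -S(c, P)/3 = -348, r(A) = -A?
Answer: 24998688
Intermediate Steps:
S(c, P) = 1044 (S(c, P) = -3*(-348) = 1044)
Y(b) = 100
(-107*(-352 + 142) + r(618))*(Y(269) + S(-115, 539)) = (-107*(-352 + 142) - 1*618)*(100 + 1044) = (-107*(-210) - 618)*1144 = (22470 - 618)*1144 = 21852*1144 = 24998688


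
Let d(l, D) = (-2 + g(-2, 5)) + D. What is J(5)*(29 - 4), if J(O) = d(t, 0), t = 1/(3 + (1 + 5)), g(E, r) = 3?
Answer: 25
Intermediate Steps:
t = ⅑ (t = 1/(3 + 6) = 1/9 = ⅑ ≈ 0.11111)
d(l, D) = 1 + D (d(l, D) = (-2 + 3) + D = 1 + D)
J(O) = 1 (J(O) = 1 + 0 = 1)
J(5)*(29 - 4) = 1*(29 - 4) = 1*25 = 25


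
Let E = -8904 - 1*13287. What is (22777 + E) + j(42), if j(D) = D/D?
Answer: 587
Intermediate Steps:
E = -22191 (E = -8904 - 13287 = -22191)
j(D) = 1
(22777 + E) + j(42) = (22777 - 22191) + 1 = 586 + 1 = 587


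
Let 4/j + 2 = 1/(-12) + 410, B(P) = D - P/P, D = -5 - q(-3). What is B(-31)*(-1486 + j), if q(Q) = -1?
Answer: 7273922/979 ≈ 7430.0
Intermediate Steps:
D = -4 (D = -5 - 1*(-1) = -5 + 1 = -4)
B(P) = -5 (B(P) = -4 - P/P = -4 - 1*1 = -4 - 1 = -5)
j = 48/4895 (j = 4/(-2 + (1/(-12) + 410)) = 4/(-2 + (-1/12 + 410)) = 4/(-2 + 4919/12) = 4/(4895/12) = 4*(12/4895) = 48/4895 ≈ 0.0098059)
B(-31)*(-1486 + j) = -5*(-1486 + 48/4895) = -5*(-7273922/4895) = 7273922/979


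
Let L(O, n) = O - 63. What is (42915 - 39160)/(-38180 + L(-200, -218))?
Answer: -3755/38443 ≈ -0.097677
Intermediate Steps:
L(O, n) = -63 + O
(42915 - 39160)/(-38180 + L(-200, -218)) = (42915 - 39160)/(-38180 + (-63 - 200)) = 3755/(-38180 - 263) = 3755/(-38443) = 3755*(-1/38443) = -3755/38443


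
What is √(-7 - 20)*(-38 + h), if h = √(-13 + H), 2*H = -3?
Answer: 3*I*√3*(-76 + I*√58)/2 ≈ -19.786 - 197.45*I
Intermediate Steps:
H = -3/2 (H = (½)*(-3) = -3/2 ≈ -1.5000)
h = I*√58/2 (h = √(-13 - 3/2) = √(-29/2) = I*√58/2 ≈ 3.8079*I)
√(-7 - 20)*(-38 + h) = √(-7 - 20)*(-38 + I*√58/2) = √(-27)*(-38 + I*√58/2) = (3*I*√3)*(-38 + I*√58/2) = 3*I*√3*(-38 + I*√58/2)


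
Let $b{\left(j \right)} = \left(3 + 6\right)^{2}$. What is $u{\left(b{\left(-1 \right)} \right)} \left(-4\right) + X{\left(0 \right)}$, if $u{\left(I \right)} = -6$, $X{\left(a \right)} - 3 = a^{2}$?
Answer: $27$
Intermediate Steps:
$X{\left(a \right)} = 3 + a^{2}$
$b{\left(j \right)} = 81$ ($b{\left(j \right)} = 9^{2} = 81$)
$u{\left(b{\left(-1 \right)} \right)} \left(-4\right) + X{\left(0 \right)} = \left(-6\right) \left(-4\right) + \left(3 + 0^{2}\right) = 24 + \left(3 + 0\right) = 24 + 3 = 27$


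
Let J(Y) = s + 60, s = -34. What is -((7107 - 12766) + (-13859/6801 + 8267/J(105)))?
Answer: 944794801/176826 ≈ 5343.1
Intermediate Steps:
J(Y) = 26 (J(Y) = -34 + 60 = 26)
-((7107 - 12766) + (-13859/6801 + 8267/J(105))) = -((7107 - 12766) + (-13859/6801 + 8267/26)) = -(-5659 + (-13859*1/6801 + 8267*(1/26))) = -(-5659 + (-13859/6801 + 8267/26)) = -(-5659 + 55863533/176826) = -1*(-944794801/176826) = 944794801/176826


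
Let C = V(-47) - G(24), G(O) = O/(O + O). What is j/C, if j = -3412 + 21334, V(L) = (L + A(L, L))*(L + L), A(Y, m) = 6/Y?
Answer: 11948/2953 ≈ 4.0461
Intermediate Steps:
V(L) = 2*L*(L + 6/L) (V(L) = (L + 6/L)*(L + L) = (L + 6/L)*(2*L) = 2*L*(L + 6/L))
G(O) = 1/2 (G(O) = O/((2*O)) = O*(1/(2*O)) = 1/2)
C = 8859/2 (C = (12 + 2*(-47)**2) - 1*1/2 = (12 + 2*2209) - 1/2 = (12 + 4418) - 1/2 = 4430 - 1/2 = 8859/2 ≈ 4429.5)
j = 17922
j/C = 17922/(8859/2) = 17922*(2/8859) = 11948/2953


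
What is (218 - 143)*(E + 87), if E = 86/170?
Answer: 111570/17 ≈ 6562.9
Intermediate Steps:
E = 43/85 (E = 86*(1/170) = 43/85 ≈ 0.50588)
(218 - 143)*(E + 87) = (218 - 143)*(43/85 + 87) = 75*(7438/85) = 111570/17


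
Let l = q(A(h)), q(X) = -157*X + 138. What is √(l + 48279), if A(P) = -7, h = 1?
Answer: 2*√12379 ≈ 222.52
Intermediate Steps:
q(X) = 138 - 157*X
l = 1237 (l = 138 - 157*(-7) = 138 + 1099 = 1237)
√(l + 48279) = √(1237 + 48279) = √49516 = 2*√12379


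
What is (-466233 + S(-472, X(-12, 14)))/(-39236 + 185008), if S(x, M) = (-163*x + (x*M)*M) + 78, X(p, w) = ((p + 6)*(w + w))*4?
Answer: -213536867/145772 ≈ -1464.9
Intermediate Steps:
X(p, w) = 8*w*(6 + p) (X(p, w) = ((6 + p)*(2*w))*4 = (2*w*(6 + p))*4 = 8*w*(6 + p))
S(x, M) = 78 - 163*x + x*M² (S(x, M) = (-163*x + (M*x)*M) + 78 = (-163*x + x*M²) + 78 = 78 - 163*x + x*M²)
(-466233 + S(-472, X(-12, 14)))/(-39236 + 185008) = (-466233 + (78 - 163*(-472) - 472*12544*(6 - 12)²))/(-39236 + 185008) = (-466233 + (78 + 76936 - 472*(8*14*(-6))²))/145772 = (-466233 + (78 + 76936 - 472*(-672)²))*(1/145772) = (-466233 + (78 + 76936 - 472*451584))*(1/145772) = (-466233 + (78 + 76936 - 213147648))*(1/145772) = (-466233 - 213070634)*(1/145772) = -213536867*1/145772 = -213536867/145772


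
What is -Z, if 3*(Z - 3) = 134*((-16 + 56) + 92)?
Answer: -5899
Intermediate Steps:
Z = 5899 (Z = 3 + (134*((-16 + 56) + 92))/3 = 3 + (134*(40 + 92))/3 = 3 + (134*132)/3 = 3 + (1/3)*17688 = 3 + 5896 = 5899)
-Z = -1*5899 = -5899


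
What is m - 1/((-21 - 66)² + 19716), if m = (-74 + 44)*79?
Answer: -64665451/27285 ≈ -2370.0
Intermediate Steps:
m = -2370 (m = -30*79 = -2370)
m - 1/((-21 - 66)² + 19716) = -2370 - 1/((-21 - 66)² + 19716) = -2370 - 1/((-87)² + 19716) = -2370 - 1/(7569 + 19716) = -2370 - 1/27285 = -64665451/27285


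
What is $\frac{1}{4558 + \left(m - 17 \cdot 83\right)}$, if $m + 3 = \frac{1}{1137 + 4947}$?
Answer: $\frac{6084}{19128097} \approx 0.00031807$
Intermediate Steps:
$m = - \frac{18251}{6084}$ ($m = -3 + \frac{1}{1137 + 4947} = -3 + \frac{1}{6084} = - \frac{18251}{6084} \approx -2.9998$)
$\frac{1}{4558 + \left(m - 17 \cdot 83\right)} = \frac{1}{4558 - \left(\frac{18251}{6084} + 17 \cdot 83\right)} = \frac{1}{4558 - \frac{8602775}{6084}} = \frac{1}{\frac{19128097}{6084}} = \frac{6084}{19128097}$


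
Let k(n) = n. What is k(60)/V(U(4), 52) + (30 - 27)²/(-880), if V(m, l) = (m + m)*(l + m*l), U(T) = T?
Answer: 213/11440 ≈ 0.018619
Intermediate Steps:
V(m, l) = 2*m*(l + l*m) (V(m, l) = (2*m)*(l + l*m) = 2*m*(l + l*m))
k(60)/V(U(4), 52) + (30 - 27)²/(-880) = 60/((2*52*4*(1 + 4))) + (30 - 27)²/(-880) = 60/((2*52*4*5)) + 3²*(-1/880) = 60/2080 + 9*(-1/880) = 60*(1/2080) - 9/880 = 3/104 - 9/880 = 213/11440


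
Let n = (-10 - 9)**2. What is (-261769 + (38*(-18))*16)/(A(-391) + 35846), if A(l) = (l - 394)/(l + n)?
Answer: -1636278/215233 ≈ -7.6024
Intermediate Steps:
n = 361 (n = (-19)**2 = 361)
A(l) = (-394 + l)/(361 + l) (A(l) = (l - 394)/(l + 361) = (-394 + l)/(361 + l))
(-261769 + (38*(-18))*16)/(A(-391) + 35846) = (-261769 + (38*(-18))*16)/((-394 - 391)/(361 - 391) + 35846) = (-261769 - 684*16)/(-785/(-30) + 35846) = (-261769 - 10944)/(-1/30*(-785) + 35846) = -272713/(157/6 + 35846) = -272713/215233/6 = -272713*6/215233 = -1636278/215233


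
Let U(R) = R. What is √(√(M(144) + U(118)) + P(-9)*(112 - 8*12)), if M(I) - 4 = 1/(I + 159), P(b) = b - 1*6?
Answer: √(-22034160 + 303*√11201001)/303 ≈ 15.131*I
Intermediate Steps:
P(b) = -6 + b (P(b) = b - 6 = -6 + b)
M(I) = 4 + 1/(159 + I) (M(I) = 4 + 1/(I + 159) = 4 + 1/(159 + I))
√(√(M(144) + U(118)) + P(-9)*(112 - 8*12)) = √(√((637 + 4*144)/(159 + 144) + 118) + (-6 - 9)*(112 - 8*12)) = √(√((637 + 576)/303 + 118) - 15*(112 - 96)) = √(√((1/303)*1213 + 118) - 15*16) = √(√(1213/303 + 118) - 240) = √(√(36967/303) - 240) = √(√11201001/303 - 240) = √(-240 + √11201001/303)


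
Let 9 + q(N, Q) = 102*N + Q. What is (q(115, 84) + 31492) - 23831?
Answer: 19466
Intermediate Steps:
q(N, Q) = -9 + Q + 102*N (q(N, Q) = -9 + (102*N + Q) = -9 + (Q + 102*N) = -9 + Q + 102*N)
(q(115, 84) + 31492) - 23831 = ((-9 + 84 + 102*115) + 31492) - 23831 = ((-9 + 84 + 11730) + 31492) - 23831 = (11805 + 31492) - 23831 = 43297 - 23831 = 19466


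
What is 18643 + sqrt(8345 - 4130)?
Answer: 18643 + sqrt(4215) ≈ 18708.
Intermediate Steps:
18643 + sqrt(8345 - 4130) = 18643 + sqrt(4215)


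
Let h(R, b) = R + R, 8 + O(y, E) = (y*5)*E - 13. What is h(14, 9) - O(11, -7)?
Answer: 434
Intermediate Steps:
O(y, E) = -21 + 5*E*y (O(y, E) = -8 + ((y*5)*E - 13) = -8 + ((5*y)*E - 13) = -8 + (5*E*y - 13) = -8 + (-13 + 5*E*y) = -21 + 5*E*y)
h(R, b) = 2*R
h(14, 9) - O(11, -7) = 2*14 - (-21 + 5*(-7)*11) = 28 - (-21 - 385) = 28 - 1*(-406) = 28 + 406 = 434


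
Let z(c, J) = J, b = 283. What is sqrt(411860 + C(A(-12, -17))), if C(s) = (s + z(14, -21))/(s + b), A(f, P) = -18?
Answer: sqrt(28922858165)/265 ≈ 641.76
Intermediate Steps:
C(s) = (-21 + s)/(283 + s) (C(s) = (s - 21)/(s + 283) = (-21 + s)/(283 + s))
sqrt(411860 + C(A(-12, -17))) = sqrt(411860 + (-21 - 18)/(283 - 18)) = sqrt(411860 - 39/265) = sqrt(109142861/265) = sqrt(28922858165)/265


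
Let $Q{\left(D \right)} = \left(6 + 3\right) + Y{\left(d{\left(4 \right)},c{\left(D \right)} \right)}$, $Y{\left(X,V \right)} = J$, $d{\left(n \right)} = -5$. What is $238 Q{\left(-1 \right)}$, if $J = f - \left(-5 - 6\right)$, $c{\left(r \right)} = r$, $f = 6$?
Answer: $6188$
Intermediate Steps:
$J = 17$ ($J = 6 - \left(-5 - 6\right) = 6 - -11 = 6 + 11 = 17$)
$Y{\left(X,V \right)} = 17$
$Q{\left(D \right)} = 26$ ($Q{\left(D \right)} = \left(6 + 3\right) + 17 = 9 + 17 = 26$)
$238 Q{\left(-1 \right)} = 238 \cdot 26 = 6188$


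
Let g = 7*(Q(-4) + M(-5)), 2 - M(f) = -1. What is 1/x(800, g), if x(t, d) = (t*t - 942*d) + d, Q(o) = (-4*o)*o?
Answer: 1/1041807 ≈ 9.5987e-7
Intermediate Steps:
M(f) = 3 (M(f) = 2 - 1*(-1) = 2 + 1 = 3)
Q(o) = -4*o²
g = -427 (g = 7*(-4*(-4)² + 3) = 7*(-4*16 + 3) = 7*(-64 + 3) = 7*(-61) = -427)
x(t, d) = t² - 941*d (x(t, d) = (t² - 942*d) + d = t² - 941*d)
1/x(800, g) = 1/(800² - 941*(-427)) = 1/(640000 + 401807) = 1/1041807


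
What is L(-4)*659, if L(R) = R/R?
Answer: 659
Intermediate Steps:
L(R) = 1
L(-4)*659 = 1*659 = 659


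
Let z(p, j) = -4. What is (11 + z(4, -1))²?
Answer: 49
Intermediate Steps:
(11 + z(4, -1))² = (11 - 4)² = 7² = 49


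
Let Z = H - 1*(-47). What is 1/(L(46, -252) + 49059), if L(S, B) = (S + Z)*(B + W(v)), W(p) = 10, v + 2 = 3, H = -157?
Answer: 1/64547 ≈ 1.5493e-5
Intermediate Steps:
v = 1 (v = -2 + 3 = 1)
Z = -110 (Z = -157 - 1*(-47) = -157 + 47 = -110)
L(S, B) = (-110 + S)*(10 + B) (L(S, B) = (S - 110)*(B + 10) = (-110 + S)*(10 + B))
1/(L(46, -252) + 49059) = 1/((-1100 - 110*(-252) + 10*46 - 252*46) + 49059) = 1/((-1100 + 27720 + 460 - 11592) + 49059) = 1/(15488 + 49059) = 1/64547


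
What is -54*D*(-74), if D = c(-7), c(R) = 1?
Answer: 3996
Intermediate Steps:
D = 1
-54*D*(-74) = -54*1*(-74) = -54*(-74) = 3996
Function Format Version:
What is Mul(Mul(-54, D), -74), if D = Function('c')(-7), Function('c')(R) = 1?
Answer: 3996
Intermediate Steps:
D = 1
Mul(Mul(-54, D), -74) = Mul(Mul(-54, 1), -74) = Mul(-54, -74) = 3996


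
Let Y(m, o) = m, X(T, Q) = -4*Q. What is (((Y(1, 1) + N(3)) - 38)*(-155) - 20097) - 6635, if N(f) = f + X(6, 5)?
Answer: -18362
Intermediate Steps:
N(f) = -20 + f (N(f) = f - 4*5 = f - 20 = -20 + f)
(((Y(1, 1) + N(3)) - 38)*(-155) - 20097) - 6635 = (((1 + (-20 + 3)) - 38)*(-155) - 20097) - 6635 = (((1 - 17) - 38)*(-155) - 20097) - 6635 = ((-16 - 38)*(-155) - 20097) - 6635 = (-54*(-155) - 20097) - 6635 = (8370 - 20097) - 6635 = -11727 - 6635 = -18362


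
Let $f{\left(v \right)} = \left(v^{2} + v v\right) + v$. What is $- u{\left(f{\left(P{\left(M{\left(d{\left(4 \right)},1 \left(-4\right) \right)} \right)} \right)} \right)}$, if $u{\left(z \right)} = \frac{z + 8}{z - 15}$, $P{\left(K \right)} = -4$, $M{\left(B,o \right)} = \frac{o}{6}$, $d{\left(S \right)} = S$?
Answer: $- \frac{36}{13} \approx -2.7692$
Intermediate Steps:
$M{\left(B,o \right)} = \frac{o}{6}$ ($M{\left(B,o \right)} = o \frac{1}{6} = \frac{o}{6}$)
$f{\left(v \right)} = v + 2 v^{2}$ ($f{\left(v \right)} = \left(v^{2} + v^{2}\right) + v = 2 v^{2} + v = v + 2 v^{2}$)
$u{\left(z \right)} = \frac{8 + z}{-15 + z}$
$- u{\left(f{\left(P{\left(M{\left(d{\left(4 \right)},1 \left(-4\right) \right)} \right)} \right)} \right)} = - \frac{8 - 4 \left(1 + 2 \left(-4\right)\right)}{-15 - 4 \left(1 + 2 \left(-4\right)\right)} = - \frac{8 - 4 \left(1 - 8\right)}{-15 - 4 \left(1 - 8\right)} = - \frac{8 - -28}{-15 - -28} = - \frac{8 + 28}{-15 + 28} = - \frac{36}{13}$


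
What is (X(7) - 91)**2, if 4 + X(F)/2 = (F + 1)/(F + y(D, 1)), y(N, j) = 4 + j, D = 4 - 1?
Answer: 85849/9 ≈ 9538.8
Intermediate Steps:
D = 3
X(F) = -8 + 2*(1 + F)/(5 + F) (X(F) = -8 + 2*((F + 1)/(F + (4 + 1))) = -8 + 2*((1 + F)/(F + 5)) = -8 + 2*((1 + F)/(5 + F)) = -8 + 2*(1 + F)/(5 + F))
(X(7) - 91)**2 = (2*(-19 - 3*7)/(5 + 7) - 91)**2 = (2*(-19 - 21)/12 - 91)**2 = (2*(1/12)*(-40) - 91)**2 = (-20/3 - 91)**2 = (-293/3)**2 = 85849/9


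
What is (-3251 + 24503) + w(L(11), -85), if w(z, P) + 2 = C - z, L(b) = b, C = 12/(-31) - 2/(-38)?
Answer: 12509574/589 ≈ 21239.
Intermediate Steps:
C = -197/589 (C = 12*(-1/31) - 2*(-1/38) = -12/31 + 1/19 = -197/589 ≈ -0.33447)
w(z, P) = -1375/589 - z (w(z, P) = -2 + (-197/589 - z) = -1375/589 - z)
(-3251 + 24503) + w(L(11), -85) = (-3251 + 24503) + (-1375/589 - 1*11) = 21252 + (-1375/589 - 11) = 21252 - 7854/589 = 12509574/589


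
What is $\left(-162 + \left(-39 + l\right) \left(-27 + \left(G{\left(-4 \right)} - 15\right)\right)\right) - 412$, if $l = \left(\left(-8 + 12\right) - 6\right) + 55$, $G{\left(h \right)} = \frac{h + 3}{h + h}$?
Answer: $- \frac{4641}{4} \approx -1160.3$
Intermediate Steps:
$G{\left(h \right)} = \frac{3 + h}{2 h}$
$l = 53$ ($l = \left(4 - 6\right) + 55 = -2 + 55 = 53$)
$\left(-162 + \left(-39 + l\right) \left(-27 + \left(G{\left(-4 \right)} - 15\right)\right)\right) - 412 = \left(-162 + \left(-39 + 53\right) \left(-27 - \left(15 - \frac{3 - 4}{2 \left(-4\right)}\right)\right)\right) - 412 = \left(-162 + 14 \left(-27 - \left(15 + \frac{1}{8} \left(-1\right)\right)\right)\right) - 412 = \left(-162 + 14 \left(-27 + \left(\frac{1}{8} - 15\right)\right)\right) - 412 = \left(-162 + 14 \left(-27 - \frac{119}{8}\right)\right) - 412 = \left(-162 + 14 \left(- \frac{335}{8}\right)\right) - 412 = \left(-162 - \frac{2345}{4}\right) - 412 = - \frac{2993}{4} - 412 = - \frac{4641}{4}$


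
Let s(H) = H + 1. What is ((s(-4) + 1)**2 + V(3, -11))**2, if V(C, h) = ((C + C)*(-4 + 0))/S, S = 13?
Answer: 784/169 ≈ 4.6391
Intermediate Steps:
s(H) = 1 + H
V(C, h) = -8*C/13 (V(C, h) = ((C + C)*(-4 + 0))/13 = ((2*C)*(-4))*(1/13) = -8*C*(1/13) = -8*C/13)
((s(-4) + 1)**2 + V(3, -11))**2 = (((1 - 4) + 1)**2 - 8/13*3)**2 = ((-3 + 1)**2 - 24/13)**2 = ((-2)**2 - 24/13)**2 = (4 - 24/13)**2 = (28/13)**2 = 784/169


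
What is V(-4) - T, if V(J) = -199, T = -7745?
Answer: 7546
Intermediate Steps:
V(-4) - T = -199 - 1*(-7745) = -199 + 7745 = 7546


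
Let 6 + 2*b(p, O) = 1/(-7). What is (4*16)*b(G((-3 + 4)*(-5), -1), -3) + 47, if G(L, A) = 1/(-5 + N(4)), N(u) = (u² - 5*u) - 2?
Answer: -1047/7 ≈ -149.57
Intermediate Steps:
N(u) = -2 + u² - 5*u
G(L, A) = -1/11 (G(L, A) = 1/(-5 + (-2 + 4² - 5*4)) = 1/(-5 + (-2 + 16 - 20)) = 1/(-5 - 6) = 1/(-11) = -1/11)
b(p, O) = -43/14 (b(p, O) = -3 + (½)/(-7) = -3 + (½)*(-⅐) = -3 - 1/14 = -43/14)
(4*16)*b(G((-3 + 4)*(-5), -1), -3) + 47 = (4*16)*(-43/14) + 47 = 64*(-43/14) + 47 = -1376/7 + 47 = -1047/7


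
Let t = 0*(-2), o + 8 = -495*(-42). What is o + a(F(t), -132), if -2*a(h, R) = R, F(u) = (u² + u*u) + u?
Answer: 20848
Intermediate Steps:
o = 20782 (o = -8 - 495*(-42) = -8 + 20790 = 20782)
t = 0
F(u) = u + 2*u² (F(u) = (u² + u²) + u = 2*u² + u = u + 2*u²)
a(h, R) = -R/2
o + a(F(t), -132) = 20782 - ½*(-132) = 20782 + 66 = 20848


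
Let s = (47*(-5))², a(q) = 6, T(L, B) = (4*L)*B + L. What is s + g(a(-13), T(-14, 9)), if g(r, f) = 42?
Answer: 55267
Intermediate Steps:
T(L, B) = L + 4*B*L (T(L, B) = 4*B*L + L = L + 4*B*L)
s = 55225 (s = (-235)² = 55225)
s + g(a(-13), T(-14, 9)) = 55225 + 42 = 55267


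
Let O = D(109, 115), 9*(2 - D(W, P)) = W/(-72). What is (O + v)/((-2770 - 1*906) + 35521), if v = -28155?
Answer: -3648607/4127112 ≈ -0.88406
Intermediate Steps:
D(W, P) = 2 + W/648 (D(W, P) = 2 - W/(9*(-72)) = 2 - W*(-1)/(9*72) = 2 - (-1)*W/648 = 2 + W/648)
O = 1405/648 (O = 2 + (1/648)*109 = 2 + 109/648 = 1405/648 ≈ 2.1682)
(O + v)/((-2770 - 1*906) + 35521) = (1405/648 - 28155)/((-2770 - 1*906) + 35521) = -18243035/(648*((-2770 - 906) + 35521)) = -18243035/(648*(-3676 + 35521)) = -18243035/648/31845 = -18243035/648*1/31845 = -3648607/4127112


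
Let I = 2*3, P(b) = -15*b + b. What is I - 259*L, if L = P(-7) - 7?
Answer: -23563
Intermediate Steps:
P(b) = -14*b
L = 91 (L = -14*(-7) - 7 = 98 - 7 = 91)
I = 6
I - 259*L = 6 - 259*91 = 6 - 23569 = -23563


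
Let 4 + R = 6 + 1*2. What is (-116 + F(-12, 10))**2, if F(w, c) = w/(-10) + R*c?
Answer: 139876/25 ≈ 5595.0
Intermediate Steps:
R = 4 (R = -4 + (6 + 1*2) = -4 + (6 + 2) = -4 + 8 = 4)
F(w, c) = 4*c - w/10 (F(w, c) = w/(-10) + 4*c = -w/10 + 4*c = 4*c - w/10)
(-116 + F(-12, 10))**2 = (-116 + (4*10 - 1/10*(-12)))**2 = (-116 + (40 + 6/5))**2 = (-116 + 206/5)**2 = (-374/5)**2 = 139876/25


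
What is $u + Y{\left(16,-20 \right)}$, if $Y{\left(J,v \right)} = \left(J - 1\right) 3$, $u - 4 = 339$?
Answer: $388$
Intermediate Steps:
$u = 343$ ($u = 4 + 339 = 343$)
$Y{\left(J,v \right)} = -3 + 3 J$ ($Y{\left(J,v \right)} = \left(-1 + J\right) 3 = -3 + 3 J$)
$u + Y{\left(16,-20 \right)} = 343 + \left(-3 + 3 \cdot 16\right) = 343 + \left(-3 + 48\right) = 343 + 45 = 388$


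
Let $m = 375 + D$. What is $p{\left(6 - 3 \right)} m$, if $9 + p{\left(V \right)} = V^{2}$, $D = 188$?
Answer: $0$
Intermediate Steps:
$p{\left(V \right)} = -9 + V^{2}$
$m = 563$ ($m = 375 + 188 = 563$)
$p{\left(6 - 3 \right)} m = \left(-9 + \left(6 - 3\right)^{2}\right) 563 = \left(-9 + 3^{2}\right) 563 = \left(-9 + 9\right) 563 = 0 \cdot 563 = 0$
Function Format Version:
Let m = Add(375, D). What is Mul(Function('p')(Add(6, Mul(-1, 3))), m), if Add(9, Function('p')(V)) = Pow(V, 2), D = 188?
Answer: 0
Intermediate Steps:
Function('p')(V) = Add(-9, Pow(V, 2))
m = 563 (m = Add(375, 188) = 563)
Mul(Function('p')(Add(6, Mul(-1, 3))), m) = Mul(Add(-9, Pow(Add(6, Mul(-1, 3)), 2)), 563) = Mul(Add(-9, Pow(Add(6, -3), 2)), 563) = Mul(Add(-9, Pow(3, 2)), 563) = Mul(Add(-9, 9), 563) = Mul(0, 563) = 0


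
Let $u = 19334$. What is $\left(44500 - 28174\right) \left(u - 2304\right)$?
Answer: $278031780$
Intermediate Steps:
$\left(44500 - 28174\right) \left(u - 2304\right) = \left(44500 - 28174\right) \left(19334 - 2304\right) = 16326 \cdot 17030 = 278031780$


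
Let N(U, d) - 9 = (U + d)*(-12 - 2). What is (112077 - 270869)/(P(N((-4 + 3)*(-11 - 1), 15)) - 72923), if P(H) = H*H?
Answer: -79396/31619 ≈ -2.5110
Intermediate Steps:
N(U, d) = 9 - 14*U - 14*d (N(U, d) = 9 + (U + d)*(-12 - 2) = 9 + (U + d)*(-14) = 9 + (-14*U - 14*d) = 9 - 14*U - 14*d)
P(H) = H**2
(112077 - 270869)/(P(N((-4 + 3)*(-11 - 1), 15)) - 72923) = (112077 - 270869)/((9 - 14*(-4 + 3)*(-11 - 1) - 14*15)**2 - 72923) = -158792/((9 - (-14)*(-12) - 210)**2 - 72923) = -158792/((9 - 14*12 - 210)**2 - 72923) = -158792/((9 - 168 - 210)**2 - 72923) = -158792/((-369)**2 - 72923) = -158792/(136161 - 72923) = -158792/63238 = -158792*1/63238 = -79396/31619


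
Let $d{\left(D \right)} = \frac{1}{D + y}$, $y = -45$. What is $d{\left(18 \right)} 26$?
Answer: $- \frac{26}{27} \approx -0.96296$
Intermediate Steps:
$d{\left(D \right)} = \frac{1}{-45 + D}$ ($d{\left(D \right)} = \frac{1}{D - 45} = \frac{1}{-45 + D}$)
$d{\left(18 \right)} 26 = \frac{1}{-45 + 18} \cdot 26 = \frac{1}{-27} \cdot 26 = \left(- \frac{1}{27}\right) 26 = - \frac{26}{27}$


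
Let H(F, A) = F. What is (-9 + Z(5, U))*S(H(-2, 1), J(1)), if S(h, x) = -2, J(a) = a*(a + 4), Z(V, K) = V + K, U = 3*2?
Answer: -4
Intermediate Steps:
U = 6
Z(V, K) = K + V
J(a) = a*(4 + a)
(-9 + Z(5, U))*S(H(-2, 1), J(1)) = (-9 + (6 + 5))*(-2) = (-9 + 11)*(-2) = 2*(-2) = -4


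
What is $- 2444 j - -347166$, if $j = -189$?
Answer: $809082$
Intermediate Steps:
$- 2444 j - -347166 = \left(-2444\right) \left(-189\right) - -347166 = 461916 + 347166 = 809082$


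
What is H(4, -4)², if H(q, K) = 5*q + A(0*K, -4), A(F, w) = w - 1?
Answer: 225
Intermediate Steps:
A(F, w) = -1 + w
H(q, K) = -5 + 5*q (H(q, K) = 5*q + (-1 - 4) = 5*q - 5 = -5 + 5*q)
H(4, -4)² = (-5 + 5*4)² = (-5 + 20)² = 15² = 225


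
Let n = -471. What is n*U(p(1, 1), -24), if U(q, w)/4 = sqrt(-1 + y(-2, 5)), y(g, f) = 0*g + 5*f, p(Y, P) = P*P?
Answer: -3768*sqrt(6) ≈ -9229.7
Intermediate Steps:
p(Y, P) = P**2
y(g, f) = 5*f (y(g, f) = 0 + 5*f = 5*f)
U(q, w) = 8*sqrt(6) (U(q, w) = 4*sqrt(-1 + 5*5) = 4*sqrt(-1 + 25) = 4*sqrt(24) = 4*(2*sqrt(6)) = 8*sqrt(6))
n*U(p(1, 1), -24) = -3768*sqrt(6)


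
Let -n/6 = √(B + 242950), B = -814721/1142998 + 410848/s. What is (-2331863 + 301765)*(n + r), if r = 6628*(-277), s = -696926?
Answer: 3727170603688 + 30451470*√1541625375080440191681234642/199146256037 ≈ 3.7332e+12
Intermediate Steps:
B = -518699344975/398292512074 (B = -814721/1142998 + 410848/(-696926) = -814721*1/1142998 + 410848*(-1/696926) = -814721/1142998 - 205424/348463 = -518699344975/398292512074 ≈ -1.3023)
r = -1835956
n = -15*√1541625375080440191681234642/199146256037 (n = -6*√(-518699344975/398292512074 + 242950) = -15*√1541625375080440191681234642/199146256037 ≈ -2957.4)
(-2331863 + 301765)*(n + r) = (-2331863 + 301765)*(-15*√1541625375080440191681234642/199146256037 - 1835956) = -2030098*(-1835956 - 15*√1541625375080440191681234642/199146256037) = 3727170603688 + 30451470*√1541625375080440191681234642/199146256037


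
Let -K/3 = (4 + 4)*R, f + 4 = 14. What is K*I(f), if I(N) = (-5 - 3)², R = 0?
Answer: 0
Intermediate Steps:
f = 10 (f = -4 + 14 = 10)
K = 0 (K = -3*(4 + 4)*0 = -24*0 = -3*0 = 0)
I(N) = 64 (I(N) = (-8)² = 64)
K*I(f) = 0*64 = 0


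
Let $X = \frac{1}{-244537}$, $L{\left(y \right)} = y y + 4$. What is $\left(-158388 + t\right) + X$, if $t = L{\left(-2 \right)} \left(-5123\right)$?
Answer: $- \frac{48753830765}{244537} \approx -1.9937 \cdot 10^{5}$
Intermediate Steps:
$L{\left(y \right)} = 4 + y^{2}$ ($L{\left(y \right)} = y^{2} + 4 = 4 + y^{2}$)
$X = - \frac{1}{244537} \approx -4.0894 \cdot 10^{-6}$
$t = -40984$ ($t = \left(4 + \left(-2\right)^{2}\right) \left(-5123\right) = \left(4 + 4\right) \left(-5123\right) = 8 \left(-5123\right) = -40984$)
$\left(-158388 + t\right) + X = \left(-158388 - 40984\right) - \frac{1}{244537} = -199372 - \frac{1}{244537} = - \frac{48753830765}{244537}$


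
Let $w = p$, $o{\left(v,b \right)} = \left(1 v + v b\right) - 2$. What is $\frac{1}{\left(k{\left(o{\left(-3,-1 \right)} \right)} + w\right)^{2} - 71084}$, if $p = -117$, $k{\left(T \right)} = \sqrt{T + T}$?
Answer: $- \frac{19133}{1098288075} + \frac{52 i}{366096025} \approx -1.7421 \cdot 10^{-5} + 1.4204 \cdot 10^{-7} i$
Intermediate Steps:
$o{\left(v,b \right)} = -2 + v + b v$ ($o{\left(v,b \right)} = \left(v + b v\right) - 2 = -2 + v + b v$)
$k{\left(T \right)} = \sqrt{2} \sqrt{T}$ ($k{\left(T \right)} = \sqrt{2 T} = \sqrt{2} \sqrt{T}$)
$w = -117$
$\frac{1}{\left(k{\left(o{\left(-3,-1 \right)} \right)} + w\right)^{2} - 71084} = \frac{1}{\left(\sqrt{2} \sqrt{-2 - 3 - -3} - 117\right)^{2} - 71084} = \frac{1}{\left(\sqrt{2} \sqrt{-2 - 3 + 3} - 117\right)^{2} - 71084} = \frac{1}{\left(\sqrt{2} \sqrt{-2} - 117\right)^{2} - 71084} = \frac{1}{\left(\sqrt{2} i \sqrt{2} - 117\right)^{2} - 71084} = \frac{1}{\left(2 i - 117\right)^{2} - 71084} = \frac{1}{\left(-117 + 2 i\right)^{2} - 71084} = \frac{1}{-71084 + \left(-117 + 2 i\right)^{2}}$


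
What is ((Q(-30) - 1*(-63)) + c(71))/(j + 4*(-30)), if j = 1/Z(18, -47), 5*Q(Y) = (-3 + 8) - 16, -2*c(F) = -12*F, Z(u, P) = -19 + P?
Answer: -160644/39605 ≈ -4.0562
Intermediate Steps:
c(F) = 6*F (c(F) = -(-6)*F = 6*F)
Q(Y) = -11/5 (Q(Y) = ((-3 + 8) - 16)/5 = (5 - 16)/5 = (1/5)*(-11) = -11/5)
j = -1/66 (j = 1/(-19 - 47) = 1/(-66) = -1/66 ≈ -0.015152)
((Q(-30) - 1*(-63)) + c(71))/(j + 4*(-30)) = ((-11/5 - 1*(-63)) + 6*71)/(-1/66 + 4*(-30)) = ((-11/5 + 63) + 426)/(-1/66 - 120) = (304/5 + 426)/(-7921/66) = (2434/5)*(-66/7921) = -160644/39605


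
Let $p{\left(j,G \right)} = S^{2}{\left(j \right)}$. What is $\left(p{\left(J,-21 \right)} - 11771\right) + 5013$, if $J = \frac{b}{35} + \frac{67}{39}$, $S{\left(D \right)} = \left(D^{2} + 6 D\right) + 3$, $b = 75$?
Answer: $- \frac{28168350989453}{5554571841} \approx -5071.2$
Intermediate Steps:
$S{\left(D \right)} = 3 + D^{2} + 6 D$
$J = \frac{1054}{273}$ ($J = \frac{75}{35} + \frac{67}{39} = 75 \cdot \frac{1}{35} + 67 \cdot \frac{1}{39} = \frac{15}{7} + \frac{67}{39} = \frac{1054}{273} \approx 3.8608$)
$p{\left(j,G \right)} = \left(3 + j^{2} + 6 j\right)^{2}$
$\left(p{\left(J,-21 \right)} - 11771\right) + 5013 = \left(\left(3 + \left(\frac{1054}{273}\right)^{2} + 6 \cdot \frac{1054}{273}\right)^{2} - 11771\right) + 5013 = \left(\left(3 + \frac{1110916}{74529} + \frac{2108}{91}\right)^{2} - 11771\right) + 5013 = \left(\left(\frac{3060955}{74529}\right)^{2} - 11771\right) + 5013 = \left(\frac{9369445512025}{5554571841} - 11771\right) + 5013 = - \frac{56013419628386}{5554571841} + 5013 = - \frac{28168350989453}{5554571841}$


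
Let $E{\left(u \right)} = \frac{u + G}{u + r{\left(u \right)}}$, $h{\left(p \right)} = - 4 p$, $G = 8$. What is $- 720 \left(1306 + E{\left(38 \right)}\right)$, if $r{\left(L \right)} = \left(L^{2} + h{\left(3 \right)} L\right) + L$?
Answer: $- \frac{125066700}{133} \approx -9.4035 \cdot 10^{5}$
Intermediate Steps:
$r{\left(L \right)} = L^{2} - 11 L$ ($r{\left(L \right)} = \left(L^{2} + \left(-4\right) 3 L\right) + L = \left(L^{2} - 12 L\right) + L = L^{2} - 11 L$)
$E{\left(u \right)} = \frac{8 + u}{u + u \left(-11 + u\right)}$ ($E{\left(u \right)} = \frac{u + 8}{u + u \left(-11 + u\right)} = \frac{8 + u}{u + u \left(-11 + u\right)}$)
$- 720 \left(1306 + E{\left(38 \right)}\right) = - 720 \left(1306 + \frac{8 + 38}{38 \left(-10 + 38\right)}\right) = - 720 \left(1306 + \frac{1}{38} \cdot \frac{1}{28} \cdot 46\right) = - 720 \left(1306 + \frac{23}{532}\right) = \left(-720\right) \frac{694815}{532} = - \frac{125066700}{133}$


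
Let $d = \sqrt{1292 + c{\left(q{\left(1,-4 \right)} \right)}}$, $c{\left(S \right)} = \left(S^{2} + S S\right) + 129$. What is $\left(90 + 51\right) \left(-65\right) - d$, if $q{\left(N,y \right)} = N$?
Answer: $-9165 - \sqrt{1423} \approx -9202.7$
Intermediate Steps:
$c{\left(S \right)} = 129 + 2 S^{2}$ ($c{\left(S \right)} = \left(S^{2} + S^{2}\right) + 129 = 2 S^{2} + 129 = 129 + 2 S^{2}$)
$d = \sqrt{1423}$ ($d = \sqrt{1292 + \left(129 + 2 \cdot 1^{2}\right)} = \sqrt{1292 + \left(129 + 2 \cdot 1\right)} = \sqrt{1292 + \left(129 + 2\right)} = \sqrt{1292 + 131} = \sqrt{1423} \approx 37.723$)
$\left(90 + 51\right) \left(-65\right) - d = \left(90 + 51\right) \left(-65\right) - \sqrt{1423} = 141 \left(-65\right) - \sqrt{1423} = -9165 - \sqrt{1423}$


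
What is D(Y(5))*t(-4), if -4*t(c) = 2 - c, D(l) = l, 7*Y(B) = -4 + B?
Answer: -3/14 ≈ -0.21429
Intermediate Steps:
Y(B) = -4/7 + B/7 (Y(B) = (-4 + B)/7 = -4/7 + B/7)
t(c) = -½ + c/4 (t(c) = -(2 - c)/4 = -½ + c/4)
D(Y(5))*t(-4) = (-4/7 + (⅐)*5)*(-½ + (¼)*(-4)) = (-4/7 + 5/7)*(-½ - 1) = (⅐)*(-3/2) = -3/14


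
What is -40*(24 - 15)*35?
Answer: -12600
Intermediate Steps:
-40*(24 - 15)*35 = -40*9*35 = -360*35 = -12600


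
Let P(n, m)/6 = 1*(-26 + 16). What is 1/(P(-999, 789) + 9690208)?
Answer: 1/9690148 ≈ 1.0320e-7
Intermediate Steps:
P(n, m) = -60 (P(n, m) = 6*(1*(-26 + 16)) = 6*(1*(-10)) = 6*(-10) = -60)
1/(P(-999, 789) + 9690208) = 1/(-60 + 9690208) = 1/9690148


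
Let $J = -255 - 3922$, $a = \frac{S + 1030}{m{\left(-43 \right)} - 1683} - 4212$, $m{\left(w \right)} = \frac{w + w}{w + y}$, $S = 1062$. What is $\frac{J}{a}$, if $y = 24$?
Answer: $\frac{133208707}{134364640} \approx 0.9914$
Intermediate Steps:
$m{\left(w \right)} = \frac{2 w}{24 + w}$ ($m{\left(w \right)} = \frac{w + w}{w + 24} = \frac{2 w}{24 + w}$)
$a = - \frac{134364640}{31891}$ ($a = \frac{1062 + 1030}{2 \left(-43\right) \frac{1}{24 - 43} - 1683} - 4212 = \frac{2092}{2 \left(-43\right) \frac{1}{-19} - 1683} - 4212 = \frac{2092}{2 \left(-43\right) \left(- \frac{1}{19}\right) - 1683} - 4212 = \frac{2092}{\frac{86}{19} - 1683} - 4212 = \frac{2092}{- \frac{31891}{19}} - 4212 = 2092 \left(- \frac{19}{31891}\right) - 4212 = - \frac{39748}{31891} - 4212 = - \frac{134364640}{31891} \approx -4213.3$)
$J = -4177$
$\frac{J}{a} = - \frac{4177}{- \frac{134364640}{31891}} = \left(-4177\right) \left(- \frac{31891}{134364640}\right) = \frac{133208707}{134364640}$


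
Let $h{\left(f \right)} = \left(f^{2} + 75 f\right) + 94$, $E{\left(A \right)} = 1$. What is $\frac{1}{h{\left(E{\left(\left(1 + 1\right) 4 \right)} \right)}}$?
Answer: $\frac{1}{170} \approx 0.0058824$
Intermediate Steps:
$h{\left(f \right)} = 94 + f^{2} + 75 f$
$\frac{1}{h{\left(E{\left(\left(1 + 1\right) 4 \right)} \right)}} = \frac{1}{94 + 1^{2} + 75 \cdot 1} = \frac{1}{94 + 1 + 75} = \frac{1}{170}$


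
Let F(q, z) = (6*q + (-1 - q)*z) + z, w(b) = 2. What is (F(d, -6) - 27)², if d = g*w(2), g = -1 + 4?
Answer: 2025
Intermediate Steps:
g = 3
d = 6 (d = 3*2 = 6)
F(q, z) = z + 6*q + z*(-1 - q) (F(q, z) = (6*q + z*(-1 - q)) + z = z + 6*q + z*(-1 - q))
(F(d, -6) - 27)² = (6*(6 - 1*(-6)) - 27)² = (6*(6 + 6) - 27)² = (6*12 - 27)² = (72 - 27)² = 45² = 2025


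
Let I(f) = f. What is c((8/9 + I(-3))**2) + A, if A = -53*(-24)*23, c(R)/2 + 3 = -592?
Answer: 28066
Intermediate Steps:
c(R) = -1190 (c(R) = -6 + 2*(-592) = -6 - 1184 = -1190)
A = 29256 (A = 1272*23 = 29256)
c((8/9 + I(-3))**2) + A = -1190 + 29256 = 28066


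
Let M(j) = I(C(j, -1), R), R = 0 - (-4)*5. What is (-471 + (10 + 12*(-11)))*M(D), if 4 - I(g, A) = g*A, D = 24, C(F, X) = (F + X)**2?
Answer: 6271568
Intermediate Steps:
R = 20 (R = 0 - 1*(-20) = 0 + 20 = 20)
I(g, A) = 4 - A*g (I(g, A) = 4 - g*A = 4 - A*g)
M(j) = 4 - 20*(-1 + j)**2 (M(j) = 4 - 1*20*(j - 1)**2 = 4 - 1*20*(-1 + j)**2 = 4 - 20*(-1 + j)**2)
(-471 + (10 + 12*(-11)))*M(D) = (-471 + (10 + 12*(-11)))*(4 - 20*(-1 + 24)**2) = (-471 + (10 - 132))*(4 - 20*23**2) = (-471 - 122)*(4 - 20*529) = -593*(4 - 10580) = -593*(-10576) = 6271568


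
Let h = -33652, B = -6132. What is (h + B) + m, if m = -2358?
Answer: -42142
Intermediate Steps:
(h + B) + m = (-33652 - 6132) - 2358 = -39784 - 2358 = -42142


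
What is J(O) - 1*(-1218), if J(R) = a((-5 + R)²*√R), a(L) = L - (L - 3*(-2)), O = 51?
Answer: 1212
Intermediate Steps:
a(L) = -6 (a(L) = L - (L + 6) = L - (6 + L) = L + (-6 - L) = -6)
J(R) = -6
J(O) - 1*(-1218) = -6 - 1*(-1218) = -6 + 1218 = 1212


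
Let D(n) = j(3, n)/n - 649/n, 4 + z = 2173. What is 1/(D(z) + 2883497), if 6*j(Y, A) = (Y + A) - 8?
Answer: 6507/18762914114 ≈ 3.4680e-7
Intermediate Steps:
j(Y, A) = -4/3 + A/6 + Y/6 (j(Y, A) = ((Y + A) - 8)/6 = ((A + Y) - 8)/6 = (-8 + A + Y)/6 = -4/3 + A/6 + Y/6)
z = 2169 (z = -4 + 2173 = 2169)
D(n) = -649/n + (-5/6 + n/6)/n (D(n) = (-4/3 + n/6 + (1/6)*3)/n - 649/n = (-4/3 + n/6 + 1/2)/n - 649/n = (-5/6 + n/6)/n - 649/n = -649/n + (-5/6 + n/6)/n)
1/(D(z) + 2883497) = 1/((1/6)*(-3899 + 2169)/2169 + 2883497) = 1/((1/6)*(1/2169)*(-1730) + 2883497) = 1/(-865/6507 + 2883497) = 1/(18762914114/6507) = 6507/18762914114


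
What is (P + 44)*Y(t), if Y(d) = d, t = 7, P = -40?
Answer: 28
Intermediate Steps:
(P + 44)*Y(t) = (-40 + 44)*7 = 4*7 = 28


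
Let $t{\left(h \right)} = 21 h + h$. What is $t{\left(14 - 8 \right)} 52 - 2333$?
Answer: $4531$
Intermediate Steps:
$t{\left(h \right)} = 22 h$
$t{\left(14 - 8 \right)} 52 - 2333 = 22 \left(14 - 8\right) 52 - 2333 = 22 \cdot 6 \cdot 52 - 2333 = 132 \cdot 52 - 2333 = 6864 - 2333 = 4531$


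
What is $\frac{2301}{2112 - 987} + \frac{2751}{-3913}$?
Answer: $\frac{281378}{209625} \approx 1.3423$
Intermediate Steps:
$\frac{2301}{2112 - 987} + \frac{2751}{-3913} = \frac{2301}{1125} + 2751 \left(- \frac{1}{3913}\right) = 2301 \cdot \frac{1}{1125} - \frac{393}{559} = \frac{767}{375} - \frac{393}{559} = \frac{281378}{209625}$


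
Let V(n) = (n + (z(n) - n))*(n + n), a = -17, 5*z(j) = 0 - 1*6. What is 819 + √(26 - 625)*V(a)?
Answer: 819 + 204*I*√599/5 ≈ 819.0 + 998.56*I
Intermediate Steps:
z(j) = -6/5 (z(j) = (0 - 1*6)/5 = (0 - 6)/5 = (⅕)*(-6) = -6/5)
V(n) = -12*n/5 (V(n) = (n + (-6/5 - n))*(n + n) = -12*n/5)
819 + √(26 - 625)*V(a) = 819 + √(26 - 625)*(-12/5*(-17)) = 819 + √(-599)*(204/5) = 819 + (I*√599)*(204/5) = 819 + 204*I*√599/5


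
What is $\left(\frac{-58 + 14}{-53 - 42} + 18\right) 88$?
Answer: $\frac{154352}{95} \approx 1624.8$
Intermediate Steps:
$\left(\frac{-58 + 14}{-53 - 42} + 18\right) 88 = \left(- \frac{44}{-95} + 18\right) 88 = \left(\left(-44\right) \left(- \frac{1}{95}\right) + 18\right) 88 = \left(\frac{44}{95} + 18\right) 88 = \frac{1754}{95} \cdot 88 = \frac{154352}{95}$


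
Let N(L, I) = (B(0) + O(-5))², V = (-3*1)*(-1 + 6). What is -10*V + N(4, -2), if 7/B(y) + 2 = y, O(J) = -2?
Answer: 721/4 ≈ 180.25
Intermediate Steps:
B(y) = 7/(-2 + y)
V = -15 (V = -3*5 = -15)
N(L, I) = 121/4 (N(L, I) = (7/(-2 + 0) - 2)² = (7/(-2) - 2)² = (7*(-½) - 2)² = (-7/2 - 2)² = (-11/2)² = 121/4)
-10*V + N(4, -2) = -10*(-15) + 121/4 = 150 + 121/4 = 721/4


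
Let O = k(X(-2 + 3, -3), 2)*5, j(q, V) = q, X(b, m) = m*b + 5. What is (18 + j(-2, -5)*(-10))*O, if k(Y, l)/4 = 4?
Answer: 3040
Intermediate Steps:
X(b, m) = 5 + b*m (X(b, m) = b*m + 5 = 5 + b*m)
k(Y, l) = 16 (k(Y, l) = 4*4 = 16)
O = 80 (O = 16*5 = 80)
(18 + j(-2, -5)*(-10))*O = (18 - 2*(-10))*80 = (18 + 20)*80 = 38*80 = 3040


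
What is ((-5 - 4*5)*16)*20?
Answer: -8000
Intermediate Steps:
((-5 - 4*5)*16)*20 = ((-5 - 20)*16)*20 = -25*16*20 = -400*20 = -8000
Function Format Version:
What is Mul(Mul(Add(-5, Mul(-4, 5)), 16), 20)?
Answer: -8000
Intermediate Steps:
Mul(Mul(Add(-5, Mul(-4, 5)), 16), 20) = Mul(Mul(Add(-5, -20), 16), 20) = Mul(Mul(-25, 16), 20) = Mul(-400, 20) = -8000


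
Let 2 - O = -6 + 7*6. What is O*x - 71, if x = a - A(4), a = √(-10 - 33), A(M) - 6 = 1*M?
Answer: 269 - 34*I*√43 ≈ 269.0 - 222.95*I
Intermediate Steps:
A(M) = 6 + M (A(M) = 6 + 1*M = 6 + M)
O = -34 (O = 2 - (-6 + 7*6) = 2 - (-6 + 42) = 2 - 1*36 = 2 - 36 = -34)
a = I*√43 (a = √(-43) = I*√43 ≈ 6.5574*I)
x = -10 + I*√43 (x = I*√43 - (6 + 4) = I*√43 - 1*10 = I*√43 - 10 = -10 + I*√43 ≈ -10.0 + 6.5574*I)
O*x - 71 = -34*(-10 + I*√43) - 71 = (340 - 34*I*√43) - 71 = 269 - 34*I*√43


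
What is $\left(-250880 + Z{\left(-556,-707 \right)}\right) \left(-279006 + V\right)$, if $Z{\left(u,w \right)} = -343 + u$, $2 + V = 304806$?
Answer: $-6495394642$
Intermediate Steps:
$V = 304804$ ($V = -2 + 304806 = 304804$)
$\left(-250880 + Z{\left(-556,-707 \right)}\right) \left(-279006 + V\right) = \left(-250880 - 899\right) \left(-279006 + 304804\right) = \left(-250880 - 899\right) 25798 = \left(-251779\right) 25798 = -6495394642$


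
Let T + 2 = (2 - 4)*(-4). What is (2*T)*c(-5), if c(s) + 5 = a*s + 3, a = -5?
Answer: 276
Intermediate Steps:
c(s) = -2 - 5*s (c(s) = -5 + (-5*s + 3) = -5 + (3 - 5*s) = -2 - 5*s)
T = 6 (T = -2 + (2 - 4)*(-4) = -2 - 2*(-4) = -2 + 8 = 6)
(2*T)*c(-5) = (2*6)*(-2 - 5*(-5)) = 12*(-2 + 25) = 12*23 = 276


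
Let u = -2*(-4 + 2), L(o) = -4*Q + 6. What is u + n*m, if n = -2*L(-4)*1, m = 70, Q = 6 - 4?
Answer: 284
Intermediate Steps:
Q = 2
L(o) = -2 (L(o) = -4*2 + 6 = -8 + 6 = -2)
u = 4 (u = -2*(-2) = 4)
n = 4 (n = -2*(-2)*1 = 4*1 = 4)
u + n*m = 4 + 4*70 = 4 + 280 = 284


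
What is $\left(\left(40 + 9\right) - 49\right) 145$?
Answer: $0$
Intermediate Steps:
$\left(\left(40 + 9\right) - 49\right) 145 = \left(49 - 49\right) 145 = 0 \cdot 145 = 0$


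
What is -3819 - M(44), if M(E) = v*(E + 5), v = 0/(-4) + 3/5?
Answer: -19242/5 ≈ -3848.4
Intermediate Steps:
v = 3/5 (v = 0*(-1/4) + 3*(1/5) = 0 + 3/5 = 3/5 ≈ 0.60000)
M(E) = 3 + 3*E/5 (M(E) = 3*(E + 5)/5 = 3*(5 + E)/5 = 3 + 3*E/5)
-3819 - M(44) = -3819 - (3 + (3/5)*44) = -3819 - (3 + 132/5) = -3819 - 1*147/5 = -3819 - 147/5 = -19242/5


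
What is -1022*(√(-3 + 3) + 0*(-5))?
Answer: 0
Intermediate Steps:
-1022*(√(-3 + 3) + 0*(-5)) = -1022*(√0 + 0) = -1022*(0 + 0) = -1022*0 = 0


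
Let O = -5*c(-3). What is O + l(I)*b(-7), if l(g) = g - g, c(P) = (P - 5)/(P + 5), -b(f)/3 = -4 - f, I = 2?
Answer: 20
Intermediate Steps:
b(f) = 12 + 3*f (b(f) = -3*(-4 - f) = 12 + 3*f)
c(P) = (-5 + P)/(5 + P)
l(g) = 0
O = 20 (O = -5*(-5 - 3)/(5 - 3) = -5*(-8)/2 = -5*(-4) = 20)
O + l(I)*b(-7) = 20 + 0*(12 + 3*(-7)) = 20 + 0*(12 - 21) = 20 + 0*(-9) = 20 + 0 = 20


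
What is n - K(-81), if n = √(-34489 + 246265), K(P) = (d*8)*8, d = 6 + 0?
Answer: -384 + 8*√3309 ≈ 76.191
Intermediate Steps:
d = 6
K(P) = 384 (K(P) = (6*8)*8 = 48*8 = 384)
n = 8*√3309 (n = √211776 = 8*√3309 ≈ 460.19)
n - K(-81) = 8*√3309 - 1*384 = 8*√3309 - 384 = -384 + 8*√3309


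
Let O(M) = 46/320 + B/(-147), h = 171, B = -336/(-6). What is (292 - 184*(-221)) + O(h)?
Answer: 137611363/3360 ≈ 40956.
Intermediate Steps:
B = 56 (B = -336*(-1/6) = 56)
O(M) = -797/3360 (O(M) = 46/320 + 56/(-147) = 46*(1/320) + 56*(-1/147) = 23/160 - 8/21 = -797/3360)
(292 - 184*(-221)) + O(h) = (292 - 184*(-221)) - 797/3360 = (292 + 40664) - 797/3360 = 40956 - 797/3360 = 137611363/3360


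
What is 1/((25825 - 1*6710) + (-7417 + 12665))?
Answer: 1/24363 ≈ 4.1046e-5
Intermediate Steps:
1/((25825 - 1*6710) + (-7417 + 12665)) = 1/((25825 - 6710) + 5248) = 1/(19115 + 5248) = 1/24363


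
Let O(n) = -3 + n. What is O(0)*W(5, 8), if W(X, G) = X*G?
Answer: -120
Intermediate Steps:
W(X, G) = G*X
O(0)*W(5, 8) = (-3 + 0)*(8*5) = -3*40 = -120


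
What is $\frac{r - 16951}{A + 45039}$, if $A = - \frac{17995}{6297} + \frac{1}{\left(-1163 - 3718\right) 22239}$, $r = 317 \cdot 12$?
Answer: $- \frac{2995457512958127}{10261188923491465} \approx -0.29192$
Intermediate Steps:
$r = 3804$
$A = - \frac{651110441834}{227843425341}$ ($A = \left(-17995\right) \frac{1}{6297} + \frac{1}{-4881} \cdot \frac{1}{22239} = - \frac{17995}{6297} - \frac{1}{108548559} = - \frac{651110441834}{227843425341} \approx -2.8577$)
$\frac{r - 16951}{A + 45039} = \frac{3804 - 16951}{- \frac{651110441834}{227843425341} + 45039} = - \frac{13147}{\frac{10261188923491465}{227843425341}} = \left(-13147\right) \frac{227843425341}{10261188923491465} = - \frac{2995457512958127}{10261188923491465}$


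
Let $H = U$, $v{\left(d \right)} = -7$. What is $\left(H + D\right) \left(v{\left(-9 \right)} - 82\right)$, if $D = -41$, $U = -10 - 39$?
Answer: $8010$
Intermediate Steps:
$U = -49$ ($U = -10 - 39 = -49$)
$H = -49$
$\left(H + D\right) \left(v{\left(-9 \right)} - 82\right) = \left(-49 - 41\right) \left(-7 - 82\right) = \left(-90\right) \left(-89\right) = 8010$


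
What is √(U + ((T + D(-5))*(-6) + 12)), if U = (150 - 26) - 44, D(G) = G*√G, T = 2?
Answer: √(80 + 30*I*√5) ≈ 9.6022 + 3.4931*I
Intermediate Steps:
D(G) = G^(3/2)
U = 80 (U = 124 - 44 = 80)
√(U + ((T + D(-5))*(-6) + 12)) = √(80 + ((2 + (-5)^(3/2))*(-6) + 12)) = √(80 + ((2 - 5*I*√5)*(-6) + 12)) = √(80 + ((-12 + 30*I*√5) + 12)) = √(80 + 30*I*√5)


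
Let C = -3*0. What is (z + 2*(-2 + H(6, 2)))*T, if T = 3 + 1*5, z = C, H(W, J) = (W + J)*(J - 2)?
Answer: -32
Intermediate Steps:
H(W, J) = (-2 + J)*(J + W) (H(W, J) = (J + W)*(-2 + J) = (-2 + J)*(J + W))
C = 0
z = 0
T = 8 (T = 3 + 5 = 8)
(z + 2*(-2 + H(6, 2)))*T = (0 + 2*(-2 + (2² - 2*2 - 2*6 + 2*6)))*8 = (0 + 2*(-2 + (4 - 4 - 12 + 12)))*8 = (0 + 2*(-2 + 0))*8 = (0 + 2*(-2))*8 = (0 - 4)*8 = -4*8 = -32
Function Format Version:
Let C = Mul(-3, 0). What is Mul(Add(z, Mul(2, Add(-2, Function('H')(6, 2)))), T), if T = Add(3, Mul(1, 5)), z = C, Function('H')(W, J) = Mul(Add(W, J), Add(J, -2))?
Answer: -32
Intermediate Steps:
Function('H')(W, J) = Mul(Add(-2, J), Add(J, W)) (Function('H')(W, J) = Mul(Add(J, W), Add(-2, J)) = Mul(Add(-2, J), Add(J, W)))
C = 0
z = 0
T = 8 (T = Add(3, 5) = 8)
Mul(Add(z, Mul(2, Add(-2, Function('H')(6, 2)))), T) = Mul(Add(0, Mul(2, Add(-2, Add(Pow(2, 2), Mul(-2, 2), Mul(-2, 6), Mul(2, 6))))), 8) = Mul(Add(0, Mul(2, Add(-2, Add(4, -4, -12, 12)))), 8) = Mul(Add(0, Mul(2, Add(-2, 0))), 8) = Mul(Add(0, Mul(2, -2)), 8) = Mul(Add(0, -4), 8) = Mul(-4, 8) = -32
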